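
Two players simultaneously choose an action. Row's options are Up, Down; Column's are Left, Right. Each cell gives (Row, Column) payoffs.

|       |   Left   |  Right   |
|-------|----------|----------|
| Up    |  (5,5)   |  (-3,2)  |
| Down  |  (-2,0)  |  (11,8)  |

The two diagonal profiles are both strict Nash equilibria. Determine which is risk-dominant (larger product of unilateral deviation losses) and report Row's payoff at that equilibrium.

At (Up, Left): Row loses 5 − (-2) = 7 by deviating; Column loses 5 − 2 = 3. Product = 7·3 = 21.
At (Down, Right): Row loses 11 − (-3) = 14 by deviating; Column loses 8 − 0 = 8. Product = 14·8 = 112.
112 > 21, so (Down, Right) is risk-dominant. Row's payoff there is 11.

11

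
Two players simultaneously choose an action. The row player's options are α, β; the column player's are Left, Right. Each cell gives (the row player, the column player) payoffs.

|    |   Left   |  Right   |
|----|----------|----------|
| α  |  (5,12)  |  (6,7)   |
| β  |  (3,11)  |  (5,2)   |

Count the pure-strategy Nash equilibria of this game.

1

(α, Left): the row player gets 5 (best alternative 3); the column player gets 12 (best alternative 7). Neither deviates — NE.
(β, Right) is not a NE: the row player would switch to α (6 > 5).
No other cell survives both best-response checks, so there is 1 pure NE.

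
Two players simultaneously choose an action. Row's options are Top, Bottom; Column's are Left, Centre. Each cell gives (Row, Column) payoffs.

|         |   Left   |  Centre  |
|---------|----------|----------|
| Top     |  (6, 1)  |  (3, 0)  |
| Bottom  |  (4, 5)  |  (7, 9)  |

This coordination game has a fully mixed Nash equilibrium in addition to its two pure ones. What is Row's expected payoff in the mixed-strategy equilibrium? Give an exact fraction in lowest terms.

5

Column mixes with probability q on Left, chosen so Row is indifferent: 6q + 3(1−q) = 4q + 7(1−q) gives q = 2/3.
Row's expected payoff (from either row, since indifferent) is 6·2/3 + 3·1/3 = 5.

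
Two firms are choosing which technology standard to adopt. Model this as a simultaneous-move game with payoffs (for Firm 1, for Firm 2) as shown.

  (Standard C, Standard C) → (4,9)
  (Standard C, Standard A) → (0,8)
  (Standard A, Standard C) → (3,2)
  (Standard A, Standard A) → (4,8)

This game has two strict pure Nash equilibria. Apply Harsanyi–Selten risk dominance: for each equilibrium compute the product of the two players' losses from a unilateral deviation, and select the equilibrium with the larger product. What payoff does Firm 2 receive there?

At both Standard C: Firm 1 loses 4 − 3 = 1 by deviating; Firm 2 loses 9 − 8 = 1. Product = 1·1 = 1.
At both Standard A: Firm 1 loses 4 − 0 = 4 by deviating; Firm 2 loses 8 − 2 = 6. Product = 4·6 = 24.
24 > 1, so both Standard A is risk-dominant. Firm 2's payoff there is 8.

8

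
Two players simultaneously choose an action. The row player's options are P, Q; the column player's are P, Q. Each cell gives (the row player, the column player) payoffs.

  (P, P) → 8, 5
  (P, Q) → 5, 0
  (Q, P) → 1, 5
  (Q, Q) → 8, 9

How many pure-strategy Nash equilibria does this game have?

Both P: the row player gets 8 (best alternative 1); the column player gets 5 (best alternative 0). Neither deviates — NE.
Both Q: the row player gets 8 (best alternative 5); the column player gets 9 (best alternative 5). Neither deviates — NE.
(Q, P) is not a NE: the row player would switch to P (8 > 1).
No other cell survives both best-response checks, so there are 2 pure NE.

2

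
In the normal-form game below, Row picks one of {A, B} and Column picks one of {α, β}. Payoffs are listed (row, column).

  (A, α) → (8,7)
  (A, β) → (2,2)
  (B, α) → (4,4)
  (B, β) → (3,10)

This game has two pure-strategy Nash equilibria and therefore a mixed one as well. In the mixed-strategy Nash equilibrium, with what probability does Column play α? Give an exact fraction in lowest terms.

1/5

Column's mix q on α must make Row indifferent between A and B.
Row's payoff from A: 8q + 2(1−q). From B: 4q + 3(1−q).
Set equal: 4q = 1(1−q) → q = 1/5.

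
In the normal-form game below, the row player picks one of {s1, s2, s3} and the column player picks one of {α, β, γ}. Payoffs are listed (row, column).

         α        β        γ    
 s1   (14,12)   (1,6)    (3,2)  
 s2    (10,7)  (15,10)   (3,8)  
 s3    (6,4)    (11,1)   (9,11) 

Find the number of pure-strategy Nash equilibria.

(s1, α): the row player gets 14 (best alternative 10); the column player gets 12 (best alternative 6). Neither deviates — NE.
(s2, β): the row player gets 15 (best alternative 11); the column player gets 10 (best alternative 8). Neither deviates — NE.
(s3, γ): the row player gets 9 (best alternative 3); the column player gets 11 (best alternative 4). Neither deviates — NE.
(s2, γ) is not a NE: the row player would switch to s3 (9 > 3).
No other cell survives both best-response checks, so there are 3 pure NE.

3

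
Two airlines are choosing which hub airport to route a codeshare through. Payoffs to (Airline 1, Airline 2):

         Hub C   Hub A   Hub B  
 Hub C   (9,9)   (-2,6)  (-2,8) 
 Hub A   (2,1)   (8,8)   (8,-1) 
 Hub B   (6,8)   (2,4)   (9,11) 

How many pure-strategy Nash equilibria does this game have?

Both Hub C: Airline 1 gets 9 (best alternative 6); Airline 2 gets 9 (best alternative 8). Neither deviates — NE.
Both Hub A: Airline 1 gets 8 (best alternative 2); Airline 2 gets 8 (best alternative 1). Neither deviates — NE.
Both Hub B: Airline 1 gets 9 (best alternative 8); Airline 2 gets 11 (best alternative 8). Neither deviates — NE.
(Hub C, Hub B) is not a NE: Airline 1 would switch to Hub B (9 > -2).
No other cell survives both best-response checks, so there are 3 pure NE.

3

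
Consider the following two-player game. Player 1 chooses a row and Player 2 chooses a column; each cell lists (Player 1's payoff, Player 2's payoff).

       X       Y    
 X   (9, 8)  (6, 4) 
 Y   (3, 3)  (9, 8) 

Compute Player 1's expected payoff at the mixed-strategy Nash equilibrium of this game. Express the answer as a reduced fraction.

7

Player 2 mixes with probability q on X, chosen so Player 1 is indifferent: 9q + 6(1−q) = 3q + 9(1−q) gives q = 1/3.
Player 1's expected payoff (from either row, since indifferent) is 9·1/3 + 6·2/3 = 7.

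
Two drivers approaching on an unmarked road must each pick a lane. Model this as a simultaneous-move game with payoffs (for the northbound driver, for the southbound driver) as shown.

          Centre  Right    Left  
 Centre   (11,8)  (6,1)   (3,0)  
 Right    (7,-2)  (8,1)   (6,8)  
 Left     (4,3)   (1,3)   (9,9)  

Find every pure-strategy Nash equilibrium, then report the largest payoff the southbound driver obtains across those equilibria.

9

Both Centre is a pure NE (the northbound driver: 11 ≥ 7; the southbound driver: 8 ≥ 1). The southbound driver gets 8.
Both Left is a pure NE (the northbound driver: 9 ≥ 6; the southbound driver: 9 ≥ 3). The southbound driver gets 9.
Every other cell has a profitable deviation for at least one player. Highest of {8, 9} is 9.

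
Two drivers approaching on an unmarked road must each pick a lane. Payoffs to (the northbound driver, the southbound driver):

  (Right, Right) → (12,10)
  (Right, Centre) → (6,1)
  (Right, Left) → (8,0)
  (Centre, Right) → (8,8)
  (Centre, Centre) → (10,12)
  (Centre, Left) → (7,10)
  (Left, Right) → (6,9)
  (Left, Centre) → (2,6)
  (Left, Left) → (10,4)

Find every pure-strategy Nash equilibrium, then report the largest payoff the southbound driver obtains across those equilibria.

12

Both Right is a pure NE (the northbound driver: 12 ≥ 8; the southbound driver: 10 ≥ 1). The southbound driver gets 10.
Both Centre is a pure NE (the northbound driver: 10 ≥ 6; the southbound driver: 12 ≥ 10). The southbound driver gets 12.
Every other cell has a profitable deviation for at least one player. Highest of {10, 12} is 12.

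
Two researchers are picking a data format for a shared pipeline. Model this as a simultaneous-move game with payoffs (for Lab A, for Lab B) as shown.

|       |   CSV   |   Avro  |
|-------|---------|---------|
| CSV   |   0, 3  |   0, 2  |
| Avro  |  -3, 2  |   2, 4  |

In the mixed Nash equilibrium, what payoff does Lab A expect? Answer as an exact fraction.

0

Lab B mixes with probability q on CSV, chosen so Lab A is indifferent: 0q + 0(1−q) = (-3)q + 2(1−q) gives q = 2/5.
Lab A's expected payoff (from either row, since indifferent) is 0·2/5 + 0·3/5 = 0.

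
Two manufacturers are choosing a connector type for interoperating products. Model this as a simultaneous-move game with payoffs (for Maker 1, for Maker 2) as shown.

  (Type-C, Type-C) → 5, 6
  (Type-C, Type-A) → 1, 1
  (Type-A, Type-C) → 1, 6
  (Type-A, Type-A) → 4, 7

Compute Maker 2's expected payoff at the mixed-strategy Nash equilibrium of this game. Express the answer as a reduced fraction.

6

Maker 1 mixes with probability p on Type-C, chosen so Maker 2 is indifferent: 6p + 6(1−p) = 1p + 7(1−p) gives p = 1/6.
Maker 2's expected payoff is 6·1/6 + 6·5/6 = 6.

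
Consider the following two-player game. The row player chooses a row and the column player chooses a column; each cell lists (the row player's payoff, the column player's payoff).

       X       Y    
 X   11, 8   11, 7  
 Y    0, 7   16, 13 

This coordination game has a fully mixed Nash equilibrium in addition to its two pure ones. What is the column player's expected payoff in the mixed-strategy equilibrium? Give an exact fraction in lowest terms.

The row player mixes with probability p on X, chosen so the column player is indifferent: 8p + 7(1−p) = 7p + 13(1−p) gives p = 6/7.
The column player's expected payoff is 8·6/7 + 7·1/7 = 55/7.

55/7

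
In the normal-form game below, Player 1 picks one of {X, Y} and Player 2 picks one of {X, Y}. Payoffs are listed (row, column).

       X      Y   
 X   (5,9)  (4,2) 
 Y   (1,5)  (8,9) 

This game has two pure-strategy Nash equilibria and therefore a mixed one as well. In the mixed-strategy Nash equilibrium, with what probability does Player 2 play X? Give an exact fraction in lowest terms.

Player 2's mix q on X must make Player 1 indifferent between X and Y.
Player 1's payoff from X: 5q + 4(1−q). From Y: 1q + 8(1−q).
Set equal: 4q = 4(1−q) → q = 4/8 = 1/2.

1/2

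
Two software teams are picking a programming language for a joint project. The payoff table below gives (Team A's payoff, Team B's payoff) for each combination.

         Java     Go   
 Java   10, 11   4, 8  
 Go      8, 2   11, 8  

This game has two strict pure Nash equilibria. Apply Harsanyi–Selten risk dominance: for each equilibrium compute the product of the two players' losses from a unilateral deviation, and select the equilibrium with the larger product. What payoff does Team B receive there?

At both Java: Team A loses 10 − 8 = 2 by deviating; Team B loses 11 − 8 = 3. Product = 2·3 = 6.
At both Go: Team A loses 11 − 4 = 7 by deviating; Team B loses 8 − 2 = 6. Product = 7·6 = 42.
42 > 6, so both Go is risk-dominant. Team B's payoff there is 8.

8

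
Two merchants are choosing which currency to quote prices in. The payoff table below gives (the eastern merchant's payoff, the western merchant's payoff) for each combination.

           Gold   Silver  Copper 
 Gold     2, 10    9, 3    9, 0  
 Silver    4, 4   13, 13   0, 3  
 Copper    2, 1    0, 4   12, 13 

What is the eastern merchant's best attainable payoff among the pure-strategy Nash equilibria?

Both Silver is a pure NE (the eastern merchant: 13 ≥ 9; the western merchant: 13 ≥ 4). The eastern merchant gets 13.
Both Copper is a pure NE (the eastern merchant: 12 ≥ 9; the western merchant: 13 ≥ 4). The eastern merchant gets 12.
Every other cell has a profitable deviation for at least one player. Highest of {13, 12} is 13.

13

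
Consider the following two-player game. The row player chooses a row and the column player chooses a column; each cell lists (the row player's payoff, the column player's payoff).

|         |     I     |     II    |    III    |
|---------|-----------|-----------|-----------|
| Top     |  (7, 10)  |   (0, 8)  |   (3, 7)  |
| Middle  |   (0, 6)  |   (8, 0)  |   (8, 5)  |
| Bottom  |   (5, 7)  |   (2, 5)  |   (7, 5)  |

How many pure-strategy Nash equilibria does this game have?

(Top, I): the row player gets 7 (best alternative 5); the column player gets 10 (best alternative 8). Neither deviates — NE.
(Bottom, III) is not a NE: the row player would switch to Middle (8 > 7).
No other cell survives both best-response checks, so there is 1 pure NE.

1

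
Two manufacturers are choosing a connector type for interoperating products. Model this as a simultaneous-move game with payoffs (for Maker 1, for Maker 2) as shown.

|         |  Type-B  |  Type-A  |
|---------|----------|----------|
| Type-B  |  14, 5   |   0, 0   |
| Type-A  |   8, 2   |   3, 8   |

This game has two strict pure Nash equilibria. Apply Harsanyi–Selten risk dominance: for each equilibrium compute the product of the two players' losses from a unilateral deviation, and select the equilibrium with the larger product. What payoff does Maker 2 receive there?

At both Type-B: Maker 1 loses 14 − 8 = 6 by deviating; Maker 2 loses 5 − 0 = 5. Product = 6·5 = 30.
At both Type-A: Maker 1 loses 3 − 0 = 3 by deviating; Maker 2 loses 8 − 2 = 6. Product = 3·6 = 18.
30 > 18, so both Type-B is risk-dominant. Maker 2's payoff there is 5.

5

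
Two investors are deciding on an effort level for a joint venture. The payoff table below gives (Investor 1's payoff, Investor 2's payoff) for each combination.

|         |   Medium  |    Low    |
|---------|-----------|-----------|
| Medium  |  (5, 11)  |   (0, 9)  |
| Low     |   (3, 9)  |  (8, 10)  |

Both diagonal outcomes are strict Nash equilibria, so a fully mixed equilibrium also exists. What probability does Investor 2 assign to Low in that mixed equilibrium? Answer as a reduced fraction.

1/5

Investor 2's mix q on Medium must make Investor 1 indifferent between Medium and Low.
Investor 1's payoff from Medium: 5q + 0(1−q). From Low: 3q + 8(1−q).
Set equal: 2q = 8(1−q) → q = 8/10 = 4/5.
Probability on Low is 1 − 4/5 = 1/5.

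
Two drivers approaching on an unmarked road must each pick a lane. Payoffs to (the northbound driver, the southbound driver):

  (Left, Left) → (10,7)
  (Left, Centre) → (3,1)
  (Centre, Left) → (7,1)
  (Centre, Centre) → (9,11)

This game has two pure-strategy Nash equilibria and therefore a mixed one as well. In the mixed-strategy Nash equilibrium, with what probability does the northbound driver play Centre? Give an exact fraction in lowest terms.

3/8

The northbound driver's mix p on Left must make the southbound driver indifferent between Left and Centre.
The southbound driver's payoff from Left: 7p + 1(1−p). From Centre: 1p + 11(1−p).
Set equal: 6p = 10(1−p) → p = 10/16 = 5/8.
Probability on Centre is 1 − 5/8 = 3/8.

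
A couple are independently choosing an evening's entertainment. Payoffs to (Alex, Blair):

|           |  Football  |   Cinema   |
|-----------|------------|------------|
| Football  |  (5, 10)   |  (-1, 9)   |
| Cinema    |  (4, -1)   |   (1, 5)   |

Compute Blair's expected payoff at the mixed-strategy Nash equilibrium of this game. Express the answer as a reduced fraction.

Alex mixes with probability p on Football, chosen so Blair is indifferent: 10p + (-1)(1−p) = 9p + 5(1−p) gives p = 6/7.
Blair's expected payoff is 10·6/7 + (-1)·1/7 = 59/7.

59/7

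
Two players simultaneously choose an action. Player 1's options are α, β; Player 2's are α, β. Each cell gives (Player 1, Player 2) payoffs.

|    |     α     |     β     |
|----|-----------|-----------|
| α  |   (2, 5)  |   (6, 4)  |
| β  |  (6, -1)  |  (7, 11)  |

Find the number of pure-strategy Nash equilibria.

1

Both β: Player 1 gets 7 (best alternative 6); Player 2 gets 11 (best alternative -1). Neither deviates — NE.
Both α is not a NE: Player 1 would switch to β (6 > 2).
No other cell survives both best-response checks, so there is 1 pure NE.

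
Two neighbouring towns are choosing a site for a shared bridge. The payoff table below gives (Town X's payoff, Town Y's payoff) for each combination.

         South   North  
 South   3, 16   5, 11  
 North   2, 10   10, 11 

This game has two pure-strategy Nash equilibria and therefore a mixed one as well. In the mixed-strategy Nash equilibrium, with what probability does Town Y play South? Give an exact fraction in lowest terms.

Town Y's mix q on South must make Town X indifferent between South and North.
Town X's payoff from South: 3q + 5(1−q). From North: 2q + 10(1−q).
Set equal: 1q = 5(1−q) → q = 5/6.

5/6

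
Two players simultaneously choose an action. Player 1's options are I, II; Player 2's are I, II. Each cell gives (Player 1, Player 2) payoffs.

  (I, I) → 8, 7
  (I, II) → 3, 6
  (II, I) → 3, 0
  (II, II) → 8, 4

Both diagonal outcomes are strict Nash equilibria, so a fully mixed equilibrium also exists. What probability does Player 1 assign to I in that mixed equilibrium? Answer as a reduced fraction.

4/5

Player 1's mix p on I must make Player 2 indifferent between I and II.
Player 2's payoff from I: 7p + 0(1−p). From II: 6p + 4(1−p).
Set equal: 1p = 4(1−p) → p = 4/5.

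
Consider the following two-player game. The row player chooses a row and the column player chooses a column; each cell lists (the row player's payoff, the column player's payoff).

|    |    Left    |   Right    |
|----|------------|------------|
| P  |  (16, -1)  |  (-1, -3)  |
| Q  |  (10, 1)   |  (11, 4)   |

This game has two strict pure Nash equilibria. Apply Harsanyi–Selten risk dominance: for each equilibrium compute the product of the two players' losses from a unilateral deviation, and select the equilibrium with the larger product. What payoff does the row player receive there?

11

At (P, Left): the row player loses 16 − 10 = 6 by deviating; the column player loses -1 − (-3) = 2. Product = 6·2 = 12.
At (Q, Right): the row player loses 11 − (-1) = 12 by deviating; the column player loses 4 − 1 = 3. Product = 12·3 = 36.
36 > 12, so (Q, Right) is risk-dominant. The row player's payoff there is 11.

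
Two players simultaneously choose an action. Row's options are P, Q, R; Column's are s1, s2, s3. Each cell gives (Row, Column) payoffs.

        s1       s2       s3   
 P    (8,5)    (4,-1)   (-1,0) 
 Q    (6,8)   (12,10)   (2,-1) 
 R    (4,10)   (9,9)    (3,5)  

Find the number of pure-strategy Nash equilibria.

(P, s1): Row gets 8 (best alternative 6); Column gets 5 (best alternative 0). Neither deviates — NE.
(Q, s2): Row gets 12 (best alternative 9); Column gets 10 (best alternative 8). Neither deviates — NE.
(R, s3) is not a NE: Column would switch to s1 (10 > 5).
No other cell survives both best-response checks, so there are 2 pure NE.

2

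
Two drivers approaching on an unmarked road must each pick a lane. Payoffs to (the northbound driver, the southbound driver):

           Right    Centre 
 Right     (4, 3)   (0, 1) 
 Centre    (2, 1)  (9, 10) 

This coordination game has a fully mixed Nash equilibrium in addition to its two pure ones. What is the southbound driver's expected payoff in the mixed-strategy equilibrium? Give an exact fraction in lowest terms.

29/11

The northbound driver mixes with probability p on Right, chosen so the southbound driver is indifferent: 3p + 1(1−p) = 1p + 10(1−p) gives p = 9/11.
The southbound driver's expected payoff is 3·9/11 + 1·2/11 = 29/11.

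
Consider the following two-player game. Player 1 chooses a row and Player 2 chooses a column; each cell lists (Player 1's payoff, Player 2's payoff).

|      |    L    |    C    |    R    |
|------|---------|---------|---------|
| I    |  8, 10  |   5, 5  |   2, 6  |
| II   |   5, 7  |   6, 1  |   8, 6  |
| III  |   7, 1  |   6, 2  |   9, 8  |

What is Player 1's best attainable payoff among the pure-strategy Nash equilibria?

9

(I, L) is a pure NE (Player 1: 8 ≥ 7; Player 2: 10 ≥ 6). Player 1 gets 8.
(III, R) is a pure NE (Player 1: 9 ≥ 8; Player 2: 8 ≥ 2). Player 1 gets 9.
Every other cell has a profitable deviation for at least one player. Highest of {8, 9} is 9.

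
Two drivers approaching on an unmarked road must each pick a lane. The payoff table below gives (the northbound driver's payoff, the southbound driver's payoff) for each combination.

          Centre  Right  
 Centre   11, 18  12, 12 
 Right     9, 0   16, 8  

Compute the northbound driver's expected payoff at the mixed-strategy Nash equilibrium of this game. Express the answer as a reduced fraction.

34/3

The southbound driver mixes with probability q on Centre, chosen so the northbound driver is indifferent: 11q + 12(1−q) = 9q + 16(1−q) gives q = 2/3.
The northbound driver's expected payoff (from either row, since indifferent) is 11·2/3 + 12·1/3 = 34/3.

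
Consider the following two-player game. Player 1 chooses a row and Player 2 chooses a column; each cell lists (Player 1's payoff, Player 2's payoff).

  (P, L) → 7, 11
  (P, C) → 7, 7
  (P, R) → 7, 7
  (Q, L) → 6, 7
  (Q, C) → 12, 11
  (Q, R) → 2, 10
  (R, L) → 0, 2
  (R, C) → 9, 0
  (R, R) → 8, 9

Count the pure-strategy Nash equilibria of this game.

(P, L): Player 1 gets 7 (best alternative 6); Player 2 gets 11 (best alternative 7). Neither deviates — NE.
(Q, C): Player 1 gets 12 (best alternative 9); Player 2 gets 11 (best alternative 10). Neither deviates — NE.
(R, R): Player 1 gets 8 (best alternative 7); Player 2 gets 9 (best alternative 2). Neither deviates — NE.
(Q, L) is not a NE: Player 1 would switch to P (7 > 6).
No other cell survives both best-response checks, so there are 3 pure NE.

3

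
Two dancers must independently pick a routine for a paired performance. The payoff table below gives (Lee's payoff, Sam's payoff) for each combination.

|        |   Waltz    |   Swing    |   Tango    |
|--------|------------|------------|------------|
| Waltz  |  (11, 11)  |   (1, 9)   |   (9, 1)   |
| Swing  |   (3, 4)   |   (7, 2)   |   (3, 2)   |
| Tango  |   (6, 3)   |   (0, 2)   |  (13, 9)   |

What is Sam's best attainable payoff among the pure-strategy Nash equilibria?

Both Waltz is a pure NE (Lee: 11 ≥ 6; Sam: 11 ≥ 9). Sam gets 11.
Both Tango is a pure NE (Lee: 13 ≥ 9; Sam: 9 ≥ 3). Sam gets 9.
Every other cell has a profitable deviation for at least one player. Highest of {11, 9} is 11.

11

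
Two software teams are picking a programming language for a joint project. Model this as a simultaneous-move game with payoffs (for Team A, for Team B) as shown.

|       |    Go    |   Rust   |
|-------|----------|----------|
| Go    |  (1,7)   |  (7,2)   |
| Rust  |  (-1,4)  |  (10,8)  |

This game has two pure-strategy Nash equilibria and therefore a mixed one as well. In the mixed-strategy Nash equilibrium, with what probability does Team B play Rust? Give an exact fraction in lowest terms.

2/5

Team B's mix q on Go must make Team A indifferent between Go and Rust.
Team A's payoff from Go: 1q + 7(1−q). From Rust: (-1)q + 10(1−q).
Set equal: 2q = 3(1−q) → q = 3/5.
Probability on Rust is 1 − 3/5 = 2/5.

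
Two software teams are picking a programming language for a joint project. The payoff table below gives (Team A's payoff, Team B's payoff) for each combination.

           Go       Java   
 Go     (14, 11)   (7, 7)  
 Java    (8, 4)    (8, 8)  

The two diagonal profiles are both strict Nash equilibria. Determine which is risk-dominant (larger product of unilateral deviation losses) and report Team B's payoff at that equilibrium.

11

At both Go: Team A loses 14 − 8 = 6 by deviating; Team B loses 11 − 7 = 4. Product = 6·4 = 24.
At both Java: Team A loses 8 − 7 = 1 by deviating; Team B loses 8 − 4 = 4. Product = 1·4 = 4.
24 > 4, so both Go is risk-dominant. Team B's payoff there is 11.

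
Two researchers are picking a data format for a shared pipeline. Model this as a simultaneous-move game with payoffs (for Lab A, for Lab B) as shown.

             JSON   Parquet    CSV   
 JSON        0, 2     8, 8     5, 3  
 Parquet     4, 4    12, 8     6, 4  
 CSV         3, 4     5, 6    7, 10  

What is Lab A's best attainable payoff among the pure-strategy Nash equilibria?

Both Parquet is a pure NE (Lab A: 12 ≥ 8; Lab B: 8 ≥ 4). Lab A gets 12.
Both CSV is a pure NE (Lab A: 7 ≥ 6; Lab B: 10 ≥ 6). Lab A gets 7.
Every other cell has a profitable deviation for at least one player. Highest of {12, 7} is 12.

12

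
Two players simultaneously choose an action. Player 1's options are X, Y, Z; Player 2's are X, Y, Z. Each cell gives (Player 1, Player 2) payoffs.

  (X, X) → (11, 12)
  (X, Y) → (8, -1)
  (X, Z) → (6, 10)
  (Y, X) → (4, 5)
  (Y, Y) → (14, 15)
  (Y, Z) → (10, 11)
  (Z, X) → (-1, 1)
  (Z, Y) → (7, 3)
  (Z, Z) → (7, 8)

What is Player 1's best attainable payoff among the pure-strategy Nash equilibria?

Both X is a pure NE (Player 1: 11 ≥ 4; Player 2: 12 ≥ 10). Player 1 gets 11.
Both Y is a pure NE (Player 1: 14 ≥ 8; Player 2: 15 ≥ 11). Player 1 gets 14.
Every other cell has a profitable deviation for at least one player. Highest of {11, 14} is 14.

14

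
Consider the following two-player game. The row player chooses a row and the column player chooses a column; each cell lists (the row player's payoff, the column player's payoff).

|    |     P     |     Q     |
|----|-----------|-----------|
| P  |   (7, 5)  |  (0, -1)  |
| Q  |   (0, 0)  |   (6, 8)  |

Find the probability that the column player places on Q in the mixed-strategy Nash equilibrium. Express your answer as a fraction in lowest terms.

The column player's mix q on P must make the row player indifferent between P and Q.
The row player's payoff from P: 7q + 0(1−q). From Q: 0q + 6(1−q).
Set equal: 7q = 6(1−q) → q = 6/13.
Probability on Q is 1 − 6/13 = 7/13.

7/13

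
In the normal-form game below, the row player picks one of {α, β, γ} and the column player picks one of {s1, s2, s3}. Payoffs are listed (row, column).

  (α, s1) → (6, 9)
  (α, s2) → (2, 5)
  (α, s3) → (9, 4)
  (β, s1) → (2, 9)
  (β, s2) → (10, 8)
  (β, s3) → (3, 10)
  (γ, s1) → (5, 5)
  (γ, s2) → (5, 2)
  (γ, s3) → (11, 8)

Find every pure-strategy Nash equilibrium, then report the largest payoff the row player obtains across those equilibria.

11

(α, s1) is a pure NE (the row player: 6 ≥ 5; the column player: 9 ≥ 5). The row player gets 6.
(γ, s3) is a pure NE (the row player: 11 ≥ 9; the column player: 8 ≥ 5). The row player gets 11.
Every other cell has a profitable deviation for at least one player. Highest of {6, 11} is 11.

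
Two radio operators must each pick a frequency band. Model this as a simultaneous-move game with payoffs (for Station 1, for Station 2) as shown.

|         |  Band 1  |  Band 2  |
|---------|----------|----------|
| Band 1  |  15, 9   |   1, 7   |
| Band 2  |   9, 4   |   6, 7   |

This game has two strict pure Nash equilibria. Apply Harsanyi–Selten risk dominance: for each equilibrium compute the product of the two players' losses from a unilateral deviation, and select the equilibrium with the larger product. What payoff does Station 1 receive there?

At both Band 1: Station 1 loses 15 − 9 = 6 by deviating; Station 2 loses 9 − 7 = 2. Product = 6·2 = 12.
At both Band 2: Station 1 loses 6 − 1 = 5 by deviating; Station 2 loses 7 − 4 = 3. Product = 5·3 = 15.
15 > 12, so both Band 2 is risk-dominant. Station 1's payoff there is 6.

6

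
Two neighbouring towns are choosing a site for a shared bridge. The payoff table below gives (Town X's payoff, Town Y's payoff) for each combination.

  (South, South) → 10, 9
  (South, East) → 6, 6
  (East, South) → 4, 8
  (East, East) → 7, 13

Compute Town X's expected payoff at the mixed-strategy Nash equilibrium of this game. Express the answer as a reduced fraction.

46/7

Town Y mixes with probability q on South, chosen so Town X is indifferent: 10q + 6(1−q) = 4q + 7(1−q) gives q = 1/7.
Town X's expected payoff (from either row, since indifferent) is 10·1/7 + 6·6/7 = 46/7.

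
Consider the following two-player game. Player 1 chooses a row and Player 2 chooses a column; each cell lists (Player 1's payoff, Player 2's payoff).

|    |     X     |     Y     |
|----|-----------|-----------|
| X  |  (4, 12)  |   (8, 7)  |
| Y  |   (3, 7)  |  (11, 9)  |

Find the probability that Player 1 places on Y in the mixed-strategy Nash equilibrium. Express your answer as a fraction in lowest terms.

Player 1's mix p on X must make Player 2 indifferent between X and Y.
Player 2's payoff from X: 12p + 7(1−p). From Y: 7p + 9(1−p).
Set equal: 5p = 2(1−p) → p = 2/7.
Probability on Y is 1 − 2/7 = 5/7.

5/7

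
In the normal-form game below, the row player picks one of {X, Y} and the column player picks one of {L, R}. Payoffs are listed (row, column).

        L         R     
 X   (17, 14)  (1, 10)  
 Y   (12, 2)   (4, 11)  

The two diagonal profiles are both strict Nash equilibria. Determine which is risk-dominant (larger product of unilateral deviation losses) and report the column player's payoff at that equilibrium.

11

At (X, L): the row player loses 17 − 12 = 5 by deviating; the column player loses 14 − 10 = 4. Product = 5·4 = 20.
At (Y, R): the row player loses 4 − 1 = 3 by deviating; the column player loses 11 − 2 = 9. Product = 3·9 = 27.
27 > 20, so (Y, R) is risk-dominant. The column player's payoff there is 11.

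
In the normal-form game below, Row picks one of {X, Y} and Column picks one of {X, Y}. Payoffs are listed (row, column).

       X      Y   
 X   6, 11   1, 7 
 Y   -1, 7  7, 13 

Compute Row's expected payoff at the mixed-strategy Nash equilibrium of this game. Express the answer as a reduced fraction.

Column mixes with probability q on X, chosen so Row is indifferent: 6q + 1(1−q) = (-1)q + 7(1−q) gives q = 6/13.
Row's expected payoff (from either row, since indifferent) is 6·6/13 + 1·7/13 = 43/13.

43/13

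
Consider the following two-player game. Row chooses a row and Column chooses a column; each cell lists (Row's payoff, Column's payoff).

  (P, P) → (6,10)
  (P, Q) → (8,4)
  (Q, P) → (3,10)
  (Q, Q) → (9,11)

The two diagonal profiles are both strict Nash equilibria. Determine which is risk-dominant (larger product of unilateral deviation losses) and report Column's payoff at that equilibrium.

At both P: Row loses 6 − 3 = 3 by deviating; Column loses 10 − 4 = 6. Product = 3·6 = 18.
At both Q: Row loses 9 − 8 = 1 by deviating; Column loses 11 − 10 = 1. Product = 1·1 = 1.
18 > 1, so both P is risk-dominant. Column's payoff there is 10.

10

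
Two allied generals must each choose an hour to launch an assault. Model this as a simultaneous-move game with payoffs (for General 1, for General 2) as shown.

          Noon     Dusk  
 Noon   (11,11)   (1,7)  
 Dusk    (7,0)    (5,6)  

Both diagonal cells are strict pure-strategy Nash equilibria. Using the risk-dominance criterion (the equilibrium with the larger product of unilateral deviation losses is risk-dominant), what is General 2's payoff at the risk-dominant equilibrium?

6

At both Noon: General 1 loses 11 − 7 = 4 by deviating; General 2 loses 11 − 7 = 4. Product = 4·4 = 16.
At both Dusk: General 1 loses 5 − 1 = 4 by deviating; General 2 loses 6 − 0 = 6. Product = 4·6 = 24.
24 > 16, so both Dusk is risk-dominant. General 2's payoff there is 6.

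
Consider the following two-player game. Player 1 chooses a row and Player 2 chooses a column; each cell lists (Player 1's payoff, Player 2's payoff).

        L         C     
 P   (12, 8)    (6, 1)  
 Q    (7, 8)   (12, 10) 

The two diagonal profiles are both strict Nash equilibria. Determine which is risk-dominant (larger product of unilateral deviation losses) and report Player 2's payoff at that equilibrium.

At (P, L): Player 1 loses 12 − 7 = 5 by deviating; Player 2 loses 8 − 1 = 7. Product = 5·7 = 35.
At (Q, C): Player 1 loses 12 − 6 = 6 by deviating; Player 2 loses 10 − 8 = 2. Product = 6·2 = 12.
35 > 12, so (P, L) is risk-dominant. Player 2's payoff there is 8.

8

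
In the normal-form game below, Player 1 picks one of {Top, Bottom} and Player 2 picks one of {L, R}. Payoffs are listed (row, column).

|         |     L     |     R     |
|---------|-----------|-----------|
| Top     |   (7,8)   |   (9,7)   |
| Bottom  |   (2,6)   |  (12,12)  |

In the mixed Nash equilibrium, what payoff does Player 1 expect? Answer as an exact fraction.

33/4

Player 2 mixes with probability q on L, chosen so Player 1 is indifferent: 7q + 9(1−q) = 2q + 12(1−q) gives q = 3/8.
Player 1's expected payoff (from either row, since indifferent) is 7·3/8 + 9·5/8 = 33/4.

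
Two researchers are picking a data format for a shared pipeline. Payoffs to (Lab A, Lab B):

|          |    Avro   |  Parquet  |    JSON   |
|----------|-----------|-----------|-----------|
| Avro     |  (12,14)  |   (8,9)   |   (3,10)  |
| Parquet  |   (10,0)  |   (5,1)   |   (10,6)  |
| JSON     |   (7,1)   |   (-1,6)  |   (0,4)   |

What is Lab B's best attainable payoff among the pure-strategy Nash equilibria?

Both Avro is a pure NE (Lab A: 12 ≥ 10; Lab B: 14 ≥ 10). Lab B gets 14.
(Parquet, JSON) is a pure NE (Lab A: 10 ≥ 3; Lab B: 6 ≥ 1). Lab B gets 6.
Every other cell has a profitable deviation for at least one player. Highest of {14, 6} is 14.

14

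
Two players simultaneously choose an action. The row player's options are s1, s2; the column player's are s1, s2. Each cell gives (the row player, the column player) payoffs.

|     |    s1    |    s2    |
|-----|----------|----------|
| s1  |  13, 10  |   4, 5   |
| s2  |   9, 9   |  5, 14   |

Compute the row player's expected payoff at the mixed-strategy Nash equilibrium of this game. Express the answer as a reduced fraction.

The column player mixes with probability q on s1, chosen so the row player is indifferent: 13q + 4(1−q) = 9q + 5(1−q) gives q = 1/5.
The row player's expected payoff (from either row, since indifferent) is 13·1/5 + 4·4/5 = 29/5.

29/5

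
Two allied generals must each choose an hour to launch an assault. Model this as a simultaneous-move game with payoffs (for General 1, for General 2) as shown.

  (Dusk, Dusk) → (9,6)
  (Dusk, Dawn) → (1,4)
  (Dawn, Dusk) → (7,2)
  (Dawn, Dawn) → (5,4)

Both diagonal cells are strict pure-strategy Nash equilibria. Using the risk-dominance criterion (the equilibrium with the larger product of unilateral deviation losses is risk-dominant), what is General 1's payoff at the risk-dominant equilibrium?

5

At both Dusk: General 1 loses 9 − 7 = 2 by deviating; General 2 loses 6 − 4 = 2. Product = 2·2 = 4.
At both Dawn: General 1 loses 5 − 1 = 4 by deviating; General 2 loses 4 − 2 = 2. Product = 4·2 = 8.
8 > 4, so both Dawn is risk-dominant. General 1's payoff there is 5.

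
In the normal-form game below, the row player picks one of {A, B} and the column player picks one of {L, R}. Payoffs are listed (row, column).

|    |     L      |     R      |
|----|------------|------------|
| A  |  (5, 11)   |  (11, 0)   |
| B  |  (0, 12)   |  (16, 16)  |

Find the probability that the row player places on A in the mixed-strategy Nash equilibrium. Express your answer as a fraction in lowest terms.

4/15

The row player's mix p on A must make the column player indifferent between L and R.
The column player's payoff from L: 11p + 12(1−p). From R: 0p + 16(1−p).
Set equal: 11p = 4(1−p) → p = 4/15.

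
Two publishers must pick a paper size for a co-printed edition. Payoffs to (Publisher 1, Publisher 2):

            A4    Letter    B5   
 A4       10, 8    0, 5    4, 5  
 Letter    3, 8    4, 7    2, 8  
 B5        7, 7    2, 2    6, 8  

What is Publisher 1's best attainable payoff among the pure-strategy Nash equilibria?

Both A4 is a pure NE (Publisher 1: 10 ≥ 7; Publisher 2: 8 ≥ 5). Publisher 1 gets 10.
Both B5 is a pure NE (Publisher 1: 6 ≥ 4; Publisher 2: 8 ≥ 7). Publisher 1 gets 6.
Every other cell has a profitable deviation for at least one player. Highest of {10, 6} is 10.

10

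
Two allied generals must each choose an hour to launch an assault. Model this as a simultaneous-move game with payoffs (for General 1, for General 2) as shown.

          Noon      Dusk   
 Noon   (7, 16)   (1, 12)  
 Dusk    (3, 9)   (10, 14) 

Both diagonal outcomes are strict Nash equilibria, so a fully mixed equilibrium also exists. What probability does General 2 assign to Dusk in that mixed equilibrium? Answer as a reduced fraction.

General 2's mix q on Noon must make General 1 indifferent between Noon and Dusk.
General 1's payoff from Noon: 7q + 1(1−q). From Dusk: 3q + 10(1−q).
Set equal: 4q = 9(1−q) → q = 9/13.
Probability on Dusk is 1 − 9/13 = 4/13.

4/13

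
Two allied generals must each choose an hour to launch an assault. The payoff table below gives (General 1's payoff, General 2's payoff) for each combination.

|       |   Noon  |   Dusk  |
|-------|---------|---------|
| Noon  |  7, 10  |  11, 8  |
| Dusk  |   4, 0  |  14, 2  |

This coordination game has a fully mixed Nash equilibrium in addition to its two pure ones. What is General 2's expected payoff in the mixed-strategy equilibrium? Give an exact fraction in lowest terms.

5

General 1 mixes with probability p on Noon, chosen so General 2 is indifferent: 10p + 0(1−p) = 8p + 2(1−p) gives p = 1/2.
General 2's expected payoff is 10·1/2 + 0·1/2 = 5.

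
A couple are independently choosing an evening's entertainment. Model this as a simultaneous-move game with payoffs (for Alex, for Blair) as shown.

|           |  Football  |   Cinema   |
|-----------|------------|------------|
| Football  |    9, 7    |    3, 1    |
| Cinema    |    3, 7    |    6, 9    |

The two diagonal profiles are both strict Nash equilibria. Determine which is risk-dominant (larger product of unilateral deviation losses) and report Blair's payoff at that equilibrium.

At both Football: Alex loses 9 − 3 = 6 by deviating; Blair loses 7 − 1 = 6. Product = 6·6 = 36.
At both Cinema: Alex loses 6 − 3 = 3 by deviating; Blair loses 9 − 7 = 2. Product = 3·2 = 6.
36 > 6, so both Football is risk-dominant. Blair's payoff there is 7.

7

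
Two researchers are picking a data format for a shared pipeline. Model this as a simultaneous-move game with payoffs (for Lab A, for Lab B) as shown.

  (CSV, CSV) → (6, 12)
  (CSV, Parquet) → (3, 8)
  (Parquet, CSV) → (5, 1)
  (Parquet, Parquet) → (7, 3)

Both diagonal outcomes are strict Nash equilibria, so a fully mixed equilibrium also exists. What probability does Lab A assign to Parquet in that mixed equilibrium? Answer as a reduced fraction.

Lab A's mix p on CSV must make Lab B indifferent between CSV and Parquet.
Lab B's payoff from CSV: 12p + 1(1−p). From Parquet: 8p + 3(1−p).
Set equal: 4p = 2(1−p) → p = 2/6 = 1/3.
Probability on Parquet is 1 − 1/3 = 2/3.

2/3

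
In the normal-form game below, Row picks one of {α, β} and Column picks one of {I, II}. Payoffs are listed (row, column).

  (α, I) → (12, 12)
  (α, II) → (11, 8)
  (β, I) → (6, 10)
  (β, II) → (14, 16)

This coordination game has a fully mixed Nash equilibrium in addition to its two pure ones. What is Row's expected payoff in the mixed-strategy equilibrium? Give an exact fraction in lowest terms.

34/3

Column mixes with probability q on I, chosen so Row is indifferent: 12q + 11(1−q) = 6q + 14(1−q) gives q = 1/3.
Row's expected payoff (from either row, since indifferent) is 12·1/3 + 11·2/3 = 34/3.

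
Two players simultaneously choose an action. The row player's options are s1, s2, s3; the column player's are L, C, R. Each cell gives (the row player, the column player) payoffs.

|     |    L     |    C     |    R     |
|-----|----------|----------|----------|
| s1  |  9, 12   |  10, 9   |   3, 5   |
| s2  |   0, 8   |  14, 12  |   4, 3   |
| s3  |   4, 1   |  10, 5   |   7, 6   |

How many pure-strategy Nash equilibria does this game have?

(s1, L): the row player gets 9 (best alternative 4); the column player gets 12 (best alternative 9). Neither deviates — NE.
(s2, C): the row player gets 14 (best alternative 10); the column player gets 12 (best alternative 8). Neither deviates — NE.
(s3, R): the row player gets 7 (best alternative 4); the column player gets 6 (best alternative 5). Neither deviates — NE.
(s3, L) is not a NE: the row player would switch to s1 (9 > 4).
No other cell survives both best-response checks, so there are 3 pure NE.

3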